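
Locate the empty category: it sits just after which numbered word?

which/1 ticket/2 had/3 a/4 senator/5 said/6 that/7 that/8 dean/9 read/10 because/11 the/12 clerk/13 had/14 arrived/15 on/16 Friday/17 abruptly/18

The displaced element is "which ticket" (word 2).
It is linked across 1 clause boundary (that).
It functions as the direct object of "read", so the gap sits immediately after word 10 ("read").
Base order: A senator had said that that dean read which ticket because the clerk had arrived on Friday abruptly.

10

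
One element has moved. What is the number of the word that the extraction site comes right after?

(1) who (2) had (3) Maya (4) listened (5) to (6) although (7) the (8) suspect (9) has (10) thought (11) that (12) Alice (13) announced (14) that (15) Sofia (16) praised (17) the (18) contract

5

The displaced element is "who" (word 1).
It functions as the object of the preposition "to" of "listened", so the gap sits immediately after word 5 ("to").
Base order: Maya had listened to who although the suspect has thought that Alice announced that Sofia praised the contract.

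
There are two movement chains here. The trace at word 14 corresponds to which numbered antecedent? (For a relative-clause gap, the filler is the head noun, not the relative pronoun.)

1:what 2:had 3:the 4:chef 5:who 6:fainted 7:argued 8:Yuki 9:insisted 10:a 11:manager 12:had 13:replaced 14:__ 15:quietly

The marked gap is the direct object of "replaced".
Its filler is the fronted wh-phrase "what", at word 1.
(The other dependency links word 4 to a gap after word 5.)

1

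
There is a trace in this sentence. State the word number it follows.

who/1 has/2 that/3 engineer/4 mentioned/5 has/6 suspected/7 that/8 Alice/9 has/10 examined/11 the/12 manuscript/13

The displaced element is "who" (word 1).
It is linked across 1 clause boundary (Ø).
It functions as the subject of "suspected", so the gap sits immediately after word 5 ("mentioned").
Base order: That engineer has mentioned who has suspected that Alice has examined the manuscript.

5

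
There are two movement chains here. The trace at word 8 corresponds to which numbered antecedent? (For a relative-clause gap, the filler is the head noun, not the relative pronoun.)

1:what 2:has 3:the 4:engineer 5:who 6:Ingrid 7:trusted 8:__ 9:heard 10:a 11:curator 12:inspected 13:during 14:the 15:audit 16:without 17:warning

4

The marked gap is inside the relative clause, the direct object of "trusted".
Its filler is the head noun "engineer" (via "who"), at word 4.
(The other dependency links word 1 to a gap after word 12.)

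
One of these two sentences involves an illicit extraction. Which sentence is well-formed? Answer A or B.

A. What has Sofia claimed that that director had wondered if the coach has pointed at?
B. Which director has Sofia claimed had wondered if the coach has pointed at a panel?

B

In A, the wh-phrase is extracted from inside a wh-island (introduced by "if"), which blocks movement.
In B, the extraction path crosses only that-complement boundaries, which are transparent.
So B is grammatical.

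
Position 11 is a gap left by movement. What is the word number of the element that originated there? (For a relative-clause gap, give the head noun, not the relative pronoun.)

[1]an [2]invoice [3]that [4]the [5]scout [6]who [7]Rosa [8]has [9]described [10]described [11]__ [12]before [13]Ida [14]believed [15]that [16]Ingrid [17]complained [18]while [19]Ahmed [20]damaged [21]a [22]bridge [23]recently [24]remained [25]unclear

The gap at 11 is the object of "described", inside a relative clause.
The relative pronoun is "that" (word 3); it is bound by the head noun immediately before it.
Its filler is the head noun "invoice", at word 2.

2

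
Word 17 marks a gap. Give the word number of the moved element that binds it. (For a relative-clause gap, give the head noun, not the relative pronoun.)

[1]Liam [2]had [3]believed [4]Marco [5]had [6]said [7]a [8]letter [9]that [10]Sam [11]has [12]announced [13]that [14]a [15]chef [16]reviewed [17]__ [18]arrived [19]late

The gap at 17 is the object of "reviewed", inside a relative clause.
The relative pronoun is "that" (word 9); it is bound by the head noun immediately before it.
Its filler is the head noun "letter", at word 8.

8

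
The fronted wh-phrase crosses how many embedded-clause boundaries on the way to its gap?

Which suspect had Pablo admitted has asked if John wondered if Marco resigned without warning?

"which suspect" is extracted from the subject of "asked".
Boundaries crossed, outermost first: [Ø] — 1 in total.

1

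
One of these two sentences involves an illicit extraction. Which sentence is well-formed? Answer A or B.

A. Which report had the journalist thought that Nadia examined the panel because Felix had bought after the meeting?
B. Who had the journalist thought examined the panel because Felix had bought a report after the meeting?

B

In A, the wh-phrase is extracted from inside an adjunct island (introduced by "because"), which blocks movement.
In B, the extraction path crosses only that-complement boundaries, which are transparent.
So B is grammatical.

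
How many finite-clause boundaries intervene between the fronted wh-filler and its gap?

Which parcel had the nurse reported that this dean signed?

"which parcel" is extracted from the object of "signed".
Boundaries crossed, outermost first: [that] — 1 in total.

1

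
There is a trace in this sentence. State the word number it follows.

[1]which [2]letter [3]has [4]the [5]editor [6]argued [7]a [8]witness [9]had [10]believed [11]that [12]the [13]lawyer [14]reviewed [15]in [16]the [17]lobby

The displaced element is "which letter" (word 2).
It is linked across 2 clause boundaries (Ø → that).
It functions as the direct object of "reviewed", so the gap sits immediately after word 14 ("reviewed").
Base order: The editor has argued a witness had believed that the lawyer reviewed which letter in the lobby.

14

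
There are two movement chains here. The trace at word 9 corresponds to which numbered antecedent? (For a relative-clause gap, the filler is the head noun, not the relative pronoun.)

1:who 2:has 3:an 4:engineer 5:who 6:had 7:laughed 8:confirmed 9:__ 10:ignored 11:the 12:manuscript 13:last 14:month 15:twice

1

The marked gap is the subject of "ignored".
Its filler is the fronted wh-phrase "who", at word 1.
(The other dependency links word 4 to a gap after word 5.)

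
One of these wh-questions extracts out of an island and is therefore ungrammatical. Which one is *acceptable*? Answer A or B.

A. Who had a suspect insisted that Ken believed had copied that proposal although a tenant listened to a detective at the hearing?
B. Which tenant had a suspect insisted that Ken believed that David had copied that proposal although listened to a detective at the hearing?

In B, the wh-phrase is extracted from inside an adjunct island (introduced by "although"), which blocks movement.
In A, the extraction path crosses only that-complement boundaries, which are transparent.
So A is grammatical.

A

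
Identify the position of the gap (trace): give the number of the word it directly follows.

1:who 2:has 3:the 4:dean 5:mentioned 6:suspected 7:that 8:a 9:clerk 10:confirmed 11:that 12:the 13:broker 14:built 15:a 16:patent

The displaced element is "who" (word 1).
It is linked across 1 clause boundary (Ø).
It functions as the subject of "suspected", so the gap sits immediately after word 5 ("mentioned").
Base order: The dean has mentioned that who suspected that a clerk confirmed that the broker built a patent.

5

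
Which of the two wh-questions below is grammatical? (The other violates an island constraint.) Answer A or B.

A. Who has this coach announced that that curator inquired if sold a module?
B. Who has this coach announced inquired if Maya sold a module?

B

In A, the wh-phrase is extracted from inside a wh-island (introduced by "if"), which blocks movement.
In B, the extraction path crosses only that-complement boundaries, which are transparent.
So B is grammatical.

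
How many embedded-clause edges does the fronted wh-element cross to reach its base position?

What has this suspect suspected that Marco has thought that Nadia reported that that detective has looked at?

"what" is extracted from the PP object of "looked".
Boundaries crossed, outermost first: [that], [that], [that] — 3 in total.

3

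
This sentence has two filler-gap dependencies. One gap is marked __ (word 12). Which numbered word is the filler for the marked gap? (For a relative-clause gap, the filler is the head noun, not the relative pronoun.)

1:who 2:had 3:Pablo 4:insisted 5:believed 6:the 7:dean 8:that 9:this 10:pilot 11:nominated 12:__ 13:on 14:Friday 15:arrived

The marked gap is inside the relative clause, the direct object of "nominated".
Its filler is the head noun "dean" (via "that"), at word 7.
(The other dependency links word 1 to a gap after word 4.)

7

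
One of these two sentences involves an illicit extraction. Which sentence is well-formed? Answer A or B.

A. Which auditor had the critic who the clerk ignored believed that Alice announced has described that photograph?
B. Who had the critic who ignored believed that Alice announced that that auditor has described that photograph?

A

In B, the wh-phrase is extracted from inside a complex-NP island (relative clause) (introduced by "who"), which blocks movement.
In A, the extraction path crosses only that-complement boundaries, which are transparent.
So A is grammatical.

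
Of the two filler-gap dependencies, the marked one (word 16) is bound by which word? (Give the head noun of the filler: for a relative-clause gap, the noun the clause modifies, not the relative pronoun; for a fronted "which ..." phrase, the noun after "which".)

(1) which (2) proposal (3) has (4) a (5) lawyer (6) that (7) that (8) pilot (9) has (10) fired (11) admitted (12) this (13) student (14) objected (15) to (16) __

The marked gap is the object of the preposition "to" of "objected".
Its filler is the fronted wh-phrase "which proposal", at word 2.
(The other dependency links word 5 to a gap after word 10.)

2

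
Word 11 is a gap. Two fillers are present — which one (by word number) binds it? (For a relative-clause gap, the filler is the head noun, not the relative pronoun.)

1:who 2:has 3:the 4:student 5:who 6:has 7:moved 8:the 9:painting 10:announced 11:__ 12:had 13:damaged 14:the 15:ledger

1

The marked gap is the subject of "damaged".
Its filler is the fronted wh-phrase "who", at word 1.
(The other dependency links word 4 to a gap after word 5.)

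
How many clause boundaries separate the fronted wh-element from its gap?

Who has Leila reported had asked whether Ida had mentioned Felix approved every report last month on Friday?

1

"who" is extracted from the subject of "asked".
Boundaries crossed, outermost first: [Ø] — 1 in total.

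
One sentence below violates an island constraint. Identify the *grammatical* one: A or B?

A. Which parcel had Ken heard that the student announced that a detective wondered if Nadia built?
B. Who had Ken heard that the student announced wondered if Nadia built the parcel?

In A, the wh-phrase is extracted from inside a wh-island (introduced by "if"), which blocks movement.
In B, the extraction path crosses only that-complement boundaries, which are transparent.
So B is grammatical.

B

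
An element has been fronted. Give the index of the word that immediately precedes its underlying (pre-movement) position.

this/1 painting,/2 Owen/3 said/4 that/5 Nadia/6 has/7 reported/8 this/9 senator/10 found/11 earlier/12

The displaced element is "this painting" (word 2).
It is linked across 2 clause boundaries (that → Ø).
It functions as the direct object of "found", so the gap sits immediately after word 11 ("found").
Base order: Owen said that Nadia has reported this senator found this painting earlier.

11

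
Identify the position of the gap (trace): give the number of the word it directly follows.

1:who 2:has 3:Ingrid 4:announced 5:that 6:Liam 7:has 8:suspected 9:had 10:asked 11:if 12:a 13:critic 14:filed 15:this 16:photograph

The displaced element is "who" (word 1).
It is linked across 2 clause boundaries (that → Ø).
It functions as the subject of "asked", so the gap sits immediately after word 8 ("suspected").
Base order: Ingrid has announced that Liam has suspected that who had asked if a critic filed this photograph.

8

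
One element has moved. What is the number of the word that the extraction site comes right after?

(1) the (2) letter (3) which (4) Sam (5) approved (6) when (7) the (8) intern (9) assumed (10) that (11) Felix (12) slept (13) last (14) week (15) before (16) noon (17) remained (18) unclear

The displaced element is "the letter" (word 2).
It functions as the direct object of "approved", so the gap sits immediately after word 5 ("approved").
Base order: Sam approved the letter when the intern assumed that Felix slept last week before noon.

5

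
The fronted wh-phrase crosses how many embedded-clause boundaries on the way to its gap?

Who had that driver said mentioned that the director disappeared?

1

"who" is extracted from the subject of "mentioned".
Boundaries crossed, outermost first: [Ø] — 1 in total.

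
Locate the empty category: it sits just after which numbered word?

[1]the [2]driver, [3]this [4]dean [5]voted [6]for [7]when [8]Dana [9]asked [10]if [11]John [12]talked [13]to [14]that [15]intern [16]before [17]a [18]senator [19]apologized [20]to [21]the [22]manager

The displaced element is "the driver" (word 2).
It functions as the object of the preposition "for" of "voted", so the gap sits immediately after word 6 ("for").
Base order: This dean voted for the driver when Dana asked if John talked to that intern before a senator apologized to the manager.

6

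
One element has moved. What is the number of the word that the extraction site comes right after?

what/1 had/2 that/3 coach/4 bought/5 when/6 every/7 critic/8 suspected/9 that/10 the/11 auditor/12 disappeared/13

5

The displaced element is "what" (word 1).
It functions as the direct object of "bought", so the gap sits immediately after word 5 ("bought").
Base order: That coach had bought what when every critic suspected that the auditor disappeared.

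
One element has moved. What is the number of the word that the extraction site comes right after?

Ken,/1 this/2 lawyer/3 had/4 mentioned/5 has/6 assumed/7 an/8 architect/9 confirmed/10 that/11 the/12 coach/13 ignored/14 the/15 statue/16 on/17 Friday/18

5

The displaced element is "Ken" (word 1).
It is linked across 1 clause boundary (Ø).
It functions as the subject of "assumed", so the gap sits immediately after word 5 ("mentioned").
Base order: This lawyer had mentioned that Ken has assumed an architect confirmed that the coach ignored the statue on Friday.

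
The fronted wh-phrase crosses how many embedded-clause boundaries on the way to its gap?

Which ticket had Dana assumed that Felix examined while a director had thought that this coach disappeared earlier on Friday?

"which ticket" is extracted from the object of "examined".
Boundaries crossed, outermost first: [that] — 1 in total.

1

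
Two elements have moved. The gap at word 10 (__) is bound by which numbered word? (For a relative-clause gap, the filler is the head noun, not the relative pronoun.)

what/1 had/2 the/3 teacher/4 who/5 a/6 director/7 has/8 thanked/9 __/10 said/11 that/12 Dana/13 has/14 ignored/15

4

The marked gap is inside the relative clause, the direct object of "thanked".
Its filler is the head noun "teacher" (via "who"), at word 4.
(The other dependency links word 1 to a gap after word 15.)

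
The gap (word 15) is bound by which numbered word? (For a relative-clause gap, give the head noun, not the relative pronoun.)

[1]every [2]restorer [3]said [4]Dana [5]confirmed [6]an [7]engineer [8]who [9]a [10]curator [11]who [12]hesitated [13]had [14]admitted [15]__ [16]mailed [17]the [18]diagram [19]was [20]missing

The gap at 15 is the subject of "mailed", inside a relative clause.
The relative pronoun is "who" (word 8); it is bound by the head noun immediately before it.
Its filler is the head noun "engineer", at word 7.

7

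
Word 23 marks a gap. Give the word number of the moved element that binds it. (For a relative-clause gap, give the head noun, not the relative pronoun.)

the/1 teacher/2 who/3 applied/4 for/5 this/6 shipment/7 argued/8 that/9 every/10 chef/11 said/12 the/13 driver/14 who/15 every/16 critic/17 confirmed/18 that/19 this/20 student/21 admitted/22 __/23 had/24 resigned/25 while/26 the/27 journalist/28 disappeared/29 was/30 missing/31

The gap at 23 is the subject of "resigned", inside a relative clause.
The relative pronoun is "who" (word 15); it is bound by the head noun immediately before it.
Its filler is the head noun "driver", at word 14.

14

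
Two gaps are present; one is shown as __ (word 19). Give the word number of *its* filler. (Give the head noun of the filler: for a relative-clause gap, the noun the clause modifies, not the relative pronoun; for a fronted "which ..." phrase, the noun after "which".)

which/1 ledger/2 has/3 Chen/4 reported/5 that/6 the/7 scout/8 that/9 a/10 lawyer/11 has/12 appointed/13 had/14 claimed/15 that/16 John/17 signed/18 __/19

2

The marked gap is the direct object of "signed".
Its filler is the fronted wh-phrase "which ledger", at word 2.
(The other dependency links word 8 to a gap after word 13.)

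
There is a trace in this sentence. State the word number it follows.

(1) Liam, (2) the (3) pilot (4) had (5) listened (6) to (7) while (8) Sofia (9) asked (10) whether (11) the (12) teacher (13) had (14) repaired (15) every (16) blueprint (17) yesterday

6

The displaced element is "Liam" (word 1).
It functions as the object of the preposition "to" of "listened", so the gap sits immediately after word 6 ("to").
Base order: The pilot had listened to Liam while Sofia asked whether the teacher had repaired every blueprint yesterday.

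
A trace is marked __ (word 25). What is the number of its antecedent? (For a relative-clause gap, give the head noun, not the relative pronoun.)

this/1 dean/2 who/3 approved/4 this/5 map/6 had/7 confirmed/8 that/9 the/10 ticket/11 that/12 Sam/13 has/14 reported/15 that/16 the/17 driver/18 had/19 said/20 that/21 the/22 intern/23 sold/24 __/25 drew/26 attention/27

11

The gap at 25 is the object of "sold", inside a relative clause.
The relative pronoun is "that" (word 12); it is bound by the head noun immediately before it.
Its filler is the head noun "ticket", at word 11.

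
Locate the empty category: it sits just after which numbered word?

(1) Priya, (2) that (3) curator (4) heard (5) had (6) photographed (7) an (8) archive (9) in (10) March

The displaced element is "Priya" (word 1).
It is linked across 1 clause boundary (Ø).
It functions as the subject of "photographed", so the gap sits immediately after word 4 ("heard").
Base order: That curator heard Priya had photographed an archive in March.

4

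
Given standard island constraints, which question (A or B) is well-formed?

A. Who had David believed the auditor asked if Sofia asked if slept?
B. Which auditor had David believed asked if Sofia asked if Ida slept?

In A, the wh-phrase is extracted from inside a wh-island (introduced by "if"), which blocks movement.
In B, the extraction path crosses only that-complement boundaries, which are transparent.
So B is grammatical.

B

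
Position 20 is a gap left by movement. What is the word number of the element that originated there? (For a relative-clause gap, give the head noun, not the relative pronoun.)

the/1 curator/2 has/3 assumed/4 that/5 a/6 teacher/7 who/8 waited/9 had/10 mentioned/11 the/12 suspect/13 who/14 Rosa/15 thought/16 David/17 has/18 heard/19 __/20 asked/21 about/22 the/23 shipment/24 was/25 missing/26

13

The gap at 20 is the subject of "asked", inside a relative clause.
The relative pronoun is "who" (word 14); it is bound by the head noun immediately before it.
Its filler is the head noun "suspect", at word 13.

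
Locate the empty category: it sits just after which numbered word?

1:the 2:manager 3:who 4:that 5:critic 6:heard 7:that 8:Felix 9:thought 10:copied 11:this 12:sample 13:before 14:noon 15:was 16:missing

The displaced element is "the manager" (word 2).
It is linked across 2 clause boundaries (that → Ø).
It functions as the subject of "copied", so the gap sits immediately after word 9 ("thought").
Base order: That critic heard that Felix thought the manager copied this sample before noon.

9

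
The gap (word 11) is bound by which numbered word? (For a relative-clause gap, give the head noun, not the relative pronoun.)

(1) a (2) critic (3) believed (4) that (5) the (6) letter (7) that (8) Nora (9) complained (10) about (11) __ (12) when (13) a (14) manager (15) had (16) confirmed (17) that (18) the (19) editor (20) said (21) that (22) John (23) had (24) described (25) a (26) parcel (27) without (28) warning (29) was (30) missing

The gap at 11 is the prepositional object of "complained", inside a relative clause.
The relative pronoun is "that" (word 7); it is bound by the head noun immediately before it.
Its filler is the head noun "letter", at word 6.

6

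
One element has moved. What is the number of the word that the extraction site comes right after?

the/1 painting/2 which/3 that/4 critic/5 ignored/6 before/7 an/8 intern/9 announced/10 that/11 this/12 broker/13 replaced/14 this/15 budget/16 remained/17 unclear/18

6

The displaced element is "the painting" (word 2).
It functions as the direct object of "ignored", so the gap sits immediately after word 6 ("ignored").
Base order: That critic ignored the painting before an intern announced that this broker replaced this budget.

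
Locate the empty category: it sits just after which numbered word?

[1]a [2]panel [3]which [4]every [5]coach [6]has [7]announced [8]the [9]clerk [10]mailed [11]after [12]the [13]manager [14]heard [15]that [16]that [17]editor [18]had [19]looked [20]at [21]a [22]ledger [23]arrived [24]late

10

The displaced element is "a panel" (word 2).
It is linked across 1 clause boundary (Ø).
It functions as the direct object of "mailed", so the gap sits immediately after word 10 ("mailed").
Base order: Every coach has announced the clerk mailed a panel after the manager heard that that editor had looked at a ledger.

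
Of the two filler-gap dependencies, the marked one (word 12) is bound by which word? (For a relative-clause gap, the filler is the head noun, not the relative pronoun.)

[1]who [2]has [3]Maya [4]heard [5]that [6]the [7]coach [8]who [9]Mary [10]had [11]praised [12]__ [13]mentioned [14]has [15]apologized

7

The marked gap is inside the relative clause, the direct object of "praised".
Its filler is the head noun "coach" (via "who"), at word 7.
(The other dependency links word 1 to a gap after word 13.)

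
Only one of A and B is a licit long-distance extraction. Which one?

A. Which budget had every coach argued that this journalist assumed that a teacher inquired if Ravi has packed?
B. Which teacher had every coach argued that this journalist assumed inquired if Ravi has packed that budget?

In A, the wh-phrase is extracted from inside a wh-island (introduced by "if"), which blocks movement.
In B, the extraction path crosses only that-complement boundaries, which are transparent.
So B is grammatical.

B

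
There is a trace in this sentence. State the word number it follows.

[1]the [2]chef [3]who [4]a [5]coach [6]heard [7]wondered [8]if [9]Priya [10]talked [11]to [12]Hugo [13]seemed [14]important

6

The displaced element is "the chef" (word 2).
It is linked across 1 clause boundary (Ø).
It functions as the subject of "wondered", so the gap sits immediately after word 6 ("heard").
Base order: A coach heard that the chef wondered if Priya talked to Hugo.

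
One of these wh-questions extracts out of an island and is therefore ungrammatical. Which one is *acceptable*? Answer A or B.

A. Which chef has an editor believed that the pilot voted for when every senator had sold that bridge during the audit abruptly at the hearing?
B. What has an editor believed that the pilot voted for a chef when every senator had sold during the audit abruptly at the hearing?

In B, the wh-phrase is extracted from inside an adjunct island (introduced by "when"), which blocks movement.
In A, the extraction path crosses only that-complement boundaries, which are transparent.
So A is grammatical.

A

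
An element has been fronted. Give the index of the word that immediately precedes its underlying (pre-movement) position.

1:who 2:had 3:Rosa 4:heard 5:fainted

4

The displaced element is "who" (word 1).
It is linked across 1 clause boundary (Ø).
It functions as the subject of "fainted", so the gap sits immediately after word 4 ("heard").
Base order: Rosa had heard who fainted.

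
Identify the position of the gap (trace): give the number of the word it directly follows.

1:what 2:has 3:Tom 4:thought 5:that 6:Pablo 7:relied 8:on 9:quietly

The displaced element is "what" (word 1).
It is linked across 1 clause boundary (that).
It functions as the object of the preposition "on" of "relied", so the gap sits immediately after word 8 ("on").
Base order: Tom has thought that Pablo relied on what quietly.

8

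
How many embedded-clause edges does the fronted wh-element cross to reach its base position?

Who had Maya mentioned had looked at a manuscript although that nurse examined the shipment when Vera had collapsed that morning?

1

"who" is extracted from the subject of "looked".
Boundaries crossed, outermost first: [Ø] — 1 in total.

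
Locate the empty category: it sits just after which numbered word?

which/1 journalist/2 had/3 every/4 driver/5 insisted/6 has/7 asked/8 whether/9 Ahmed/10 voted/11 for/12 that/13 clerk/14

The displaced element is "which journalist" (word 2).
It is linked across 1 clause boundary (Ø).
It functions as the subject of "asked", so the gap sits immediately after word 6 ("insisted").
Base order: Every driver had insisted which journalist has asked whether Ahmed voted for that clerk.

6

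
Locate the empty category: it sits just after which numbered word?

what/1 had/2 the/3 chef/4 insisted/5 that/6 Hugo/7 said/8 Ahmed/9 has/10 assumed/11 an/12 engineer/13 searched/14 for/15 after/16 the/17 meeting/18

15

The displaced element is "what" (word 1).
It is linked across 3 clause boundaries (that → Ø → Ø).
It functions as the object of the preposition "for" of "searched", so the gap sits immediately after word 15 ("for").
Base order: The chef had insisted that Hugo said Ahmed has assumed an engineer searched for what after the meeting.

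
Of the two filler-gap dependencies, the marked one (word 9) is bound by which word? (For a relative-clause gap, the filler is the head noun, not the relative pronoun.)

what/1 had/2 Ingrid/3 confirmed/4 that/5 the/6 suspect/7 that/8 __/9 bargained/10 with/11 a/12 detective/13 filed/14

7

The marked gap is inside the relative clause, the subject of "bargained".
Its filler is the head noun "suspect" (via "that"), at word 7.
(The other dependency links word 1 to a gap after word 14.)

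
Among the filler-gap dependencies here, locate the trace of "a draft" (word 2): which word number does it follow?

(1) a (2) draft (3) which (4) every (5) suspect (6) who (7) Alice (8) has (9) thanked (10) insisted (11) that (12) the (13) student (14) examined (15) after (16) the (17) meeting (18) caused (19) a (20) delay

The displaced element is "a draft" (word 2).
It is linked across 1 clause boundary (that).
It functions as the direct object of "examined", so the gap sits immediately after word 14 ("examined").
Base order: Every suspect who Alice has thanked insisted that the student examined a draft after the meeting.

14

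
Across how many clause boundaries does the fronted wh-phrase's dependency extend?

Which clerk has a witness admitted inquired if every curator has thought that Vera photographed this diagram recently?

1

"which clerk" is extracted from the subject of "inquired".
Boundaries crossed, outermost first: [Ø] — 1 in total.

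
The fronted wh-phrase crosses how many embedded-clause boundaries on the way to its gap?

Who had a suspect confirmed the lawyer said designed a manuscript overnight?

2

"who" is extracted from the subject of "designed".
Boundaries crossed, outermost first: [Ø], [Ø] — 2 in total.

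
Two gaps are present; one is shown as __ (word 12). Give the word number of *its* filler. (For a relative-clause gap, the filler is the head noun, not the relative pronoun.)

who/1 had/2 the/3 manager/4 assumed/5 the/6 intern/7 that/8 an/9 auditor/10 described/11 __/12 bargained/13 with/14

7

The marked gap is inside the relative clause, the direct object of "described".
Its filler is the head noun "intern" (via "that"), at word 7.
(The other dependency links word 1 to a gap after word 14.)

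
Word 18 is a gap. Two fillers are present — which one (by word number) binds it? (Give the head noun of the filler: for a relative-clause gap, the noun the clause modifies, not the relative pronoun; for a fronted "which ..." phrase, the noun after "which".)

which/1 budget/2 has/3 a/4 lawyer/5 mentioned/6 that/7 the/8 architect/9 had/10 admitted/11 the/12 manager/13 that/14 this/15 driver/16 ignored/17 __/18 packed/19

The marked gap is inside the relative clause, the direct object of "ignored".
Its filler is the head noun "manager" (via "that"), at word 13.
(The other dependency links word 2 to a gap after word 19.)

13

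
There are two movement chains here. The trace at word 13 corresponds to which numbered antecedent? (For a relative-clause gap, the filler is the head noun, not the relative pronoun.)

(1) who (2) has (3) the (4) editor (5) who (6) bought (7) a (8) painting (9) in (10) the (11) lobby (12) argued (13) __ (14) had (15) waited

1

The marked gap is the subject of "waited".
Its filler is the fronted wh-phrase "who", at word 1.
(The other dependency links word 4 to a gap after word 5.)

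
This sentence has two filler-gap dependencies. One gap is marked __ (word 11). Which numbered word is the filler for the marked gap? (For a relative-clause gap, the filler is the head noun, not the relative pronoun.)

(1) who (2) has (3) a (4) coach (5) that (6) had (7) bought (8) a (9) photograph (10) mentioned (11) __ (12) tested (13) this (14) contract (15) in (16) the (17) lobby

1

The marked gap is the subject of "tested".
Its filler is the fronted wh-phrase "who", at word 1.
(The other dependency links word 4 to a gap after word 5.)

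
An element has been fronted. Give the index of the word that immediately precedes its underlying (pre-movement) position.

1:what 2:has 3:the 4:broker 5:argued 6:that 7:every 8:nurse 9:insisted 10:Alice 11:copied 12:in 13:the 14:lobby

11

The displaced element is "what" (word 1).
It is linked across 2 clause boundaries (that → Ø).
It functions as the direct object of "copied", so the gap sits immediately after word 11 ("copied").
Base order: The broker has argued that every nurse insisted Alice copied what in the lobby.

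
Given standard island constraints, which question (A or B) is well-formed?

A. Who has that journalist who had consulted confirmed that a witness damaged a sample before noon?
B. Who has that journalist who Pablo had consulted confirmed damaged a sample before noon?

B

In A, the wh-phrase is extracted from inside a complex-NP island (relative clause) (introduced by "who"), which blocks movement.
In B, the extraction path crosses only that-complement boundaries, which are transparent.
So B is grammatical.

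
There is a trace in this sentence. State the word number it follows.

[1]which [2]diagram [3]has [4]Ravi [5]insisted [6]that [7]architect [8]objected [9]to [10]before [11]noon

The displaced element is "which diagram" (word 2).
It is linked across 1 clause boundary (Ø).
It functions as the object of the preposition "to" of "objected", so the gap sits immediately after word 9 ("to").
Base order: Ravi has insisted that architect objected to which diagram before noon.

9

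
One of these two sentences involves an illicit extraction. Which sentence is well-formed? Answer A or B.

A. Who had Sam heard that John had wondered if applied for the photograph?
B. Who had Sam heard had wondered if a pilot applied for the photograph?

B

In A, the wh-phrase is extracted from inside a wh-island (introduced by "if"), which blocks movement.
In B, the extraction path crosses only that-complement boundaries, which are transparent.
So B is grammatical.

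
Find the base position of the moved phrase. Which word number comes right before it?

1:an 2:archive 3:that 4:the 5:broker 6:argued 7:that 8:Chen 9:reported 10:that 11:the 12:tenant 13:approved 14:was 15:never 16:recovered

13

The displaced element is "an archive" (word 2).
It is linked across 2 clause boundaries (that → that).
It functions as the direct object of "approved", so the gap sits immediately after word 13 ("approved").
Base order: The broker argued that Chen reported that the tenant approved an archive.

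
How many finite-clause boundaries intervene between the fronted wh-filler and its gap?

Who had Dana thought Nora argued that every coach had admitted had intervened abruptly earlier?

"who" is extracted from the subject of "intervened".
Boundaries crossed, outermost first: [Ø], [that], [Ø] — 3 in total.

3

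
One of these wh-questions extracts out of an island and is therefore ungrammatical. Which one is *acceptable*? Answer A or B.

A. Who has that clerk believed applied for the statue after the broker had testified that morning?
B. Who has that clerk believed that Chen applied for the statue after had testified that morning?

A

In B, the wh-phrase is extracted from inside an adjunct island (introduced by "after"), which blocks movement.
In A, the extraction path crosses only that-complement boundaries, which are transparent.
So A is grammatical.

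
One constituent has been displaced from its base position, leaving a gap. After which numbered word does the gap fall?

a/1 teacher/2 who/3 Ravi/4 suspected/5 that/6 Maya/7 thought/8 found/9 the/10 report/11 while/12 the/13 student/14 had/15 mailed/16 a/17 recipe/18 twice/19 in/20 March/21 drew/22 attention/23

8

The displaced element is "a teacher" (word 2).
It is linked across 2 clause boundaries (that → Ø).
It functions as the subject of "found", so the gap sits immediately after word 8 ("thought").
Base order: Ravi suspected that Maya thought that a teacher found the report while the student had mailed a recipe twice in March.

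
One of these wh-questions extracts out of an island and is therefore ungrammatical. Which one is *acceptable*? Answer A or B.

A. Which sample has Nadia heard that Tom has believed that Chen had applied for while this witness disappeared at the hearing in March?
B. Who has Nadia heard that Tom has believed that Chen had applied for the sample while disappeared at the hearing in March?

In B, the wh-phrase is extracted from inside an adjunct island (introduced by "while"), which blocks movement.
In A, the extraction path crosses only that-complement boundaries, which are transparent.
So A is grammatical.

A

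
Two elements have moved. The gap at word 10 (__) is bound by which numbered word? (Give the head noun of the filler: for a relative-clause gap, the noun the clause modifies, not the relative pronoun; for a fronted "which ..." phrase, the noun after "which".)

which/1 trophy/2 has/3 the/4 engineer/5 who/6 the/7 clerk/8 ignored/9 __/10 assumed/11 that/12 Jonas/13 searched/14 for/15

The marked gap is inside the relative clause, the direct object of "ignored".
Its filler is the head noun "engineer" (via "who"), at word 5.
(The other dependency links word 2 to a gap after word 15.)

5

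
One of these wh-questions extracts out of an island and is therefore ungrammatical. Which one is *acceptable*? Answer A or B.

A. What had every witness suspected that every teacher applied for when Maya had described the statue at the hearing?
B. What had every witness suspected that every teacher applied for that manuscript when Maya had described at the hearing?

A

In B, the wh-phrase is extracted from inside an adjunct island (introduced by "when"), which blocks movement.
In A, the extraction path crosses only that-complement boundaries, which are transparent.
So A is grammatical.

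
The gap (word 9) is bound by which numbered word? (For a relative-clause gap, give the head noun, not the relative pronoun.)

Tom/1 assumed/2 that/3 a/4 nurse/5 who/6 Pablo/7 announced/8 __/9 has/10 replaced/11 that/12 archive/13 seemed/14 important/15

The gap at 9 is the subject of "replaced", inside a relative clause.
The relative pronoun is "who" (word 6); it is bound by the head noun immediately before it.
Its filler is the head noun "nurse", at word 5.

5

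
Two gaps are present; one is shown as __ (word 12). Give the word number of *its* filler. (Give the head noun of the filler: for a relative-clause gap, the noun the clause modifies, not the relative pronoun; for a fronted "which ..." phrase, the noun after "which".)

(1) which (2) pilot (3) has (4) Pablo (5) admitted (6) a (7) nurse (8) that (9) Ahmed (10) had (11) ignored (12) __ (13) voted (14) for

7

The marked gap is inside the relative clause, the direct object of "ignored".
Its filler is the head noun "nurse" (via "that"), at word 7.
(The other dependency links word 2 to a gap after word 14.)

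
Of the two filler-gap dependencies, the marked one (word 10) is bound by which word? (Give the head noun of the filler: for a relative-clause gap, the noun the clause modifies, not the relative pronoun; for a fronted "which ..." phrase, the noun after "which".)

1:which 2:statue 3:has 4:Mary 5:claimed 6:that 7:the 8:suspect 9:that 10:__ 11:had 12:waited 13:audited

The marked gap is inside the relative clause, the subject of "waited".
Its filler is the head noun "suspect" (via "that"), at word 8.
(The other dependency links word 2 to a gap after word 13.)

8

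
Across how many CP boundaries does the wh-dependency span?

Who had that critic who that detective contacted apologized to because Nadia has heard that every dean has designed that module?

"who" originates inside the matrix clause — no clause boundary is crossed.

0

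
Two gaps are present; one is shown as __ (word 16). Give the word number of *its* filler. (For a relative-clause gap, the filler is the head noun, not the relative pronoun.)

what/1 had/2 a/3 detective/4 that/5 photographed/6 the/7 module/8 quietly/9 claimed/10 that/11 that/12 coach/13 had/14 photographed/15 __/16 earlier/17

The marked gap is the direct object of "photographed".
Its filler is the fronted wh-phrase "what", at word 1.
(The other dependency links word 4 to a gap after word 5.)

1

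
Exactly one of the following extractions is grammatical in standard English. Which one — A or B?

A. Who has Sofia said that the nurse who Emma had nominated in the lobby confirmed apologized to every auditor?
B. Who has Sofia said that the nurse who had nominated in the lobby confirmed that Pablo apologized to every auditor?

In B, the wh-phrase is extracted from inside a complex-NP island (relative clause) (introduced by "who"), which blocks movement.
In A, the extraction path crosses only that-complement boundaries, which are transparent.
So A is grammatical.

A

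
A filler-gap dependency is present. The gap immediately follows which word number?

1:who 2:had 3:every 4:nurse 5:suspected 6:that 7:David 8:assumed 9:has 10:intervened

The displaced element is "who" (word 1).
It is linked across 2 clause boundaries (that → Ø).
It functions as the subject of "intervened", so the gap sits immediately after word 8 ("assumed").
Base order: Every nurse had suspected that David assumed that who has intervened.

8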